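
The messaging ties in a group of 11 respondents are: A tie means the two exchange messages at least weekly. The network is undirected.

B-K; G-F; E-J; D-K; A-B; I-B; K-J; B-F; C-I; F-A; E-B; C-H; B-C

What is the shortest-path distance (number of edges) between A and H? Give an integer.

One shortest route is A – B – C – H, which uses 3 edges, and at distance 2 from A we only reach {C, E, G, I, K}, which does not include H. So d(A,H) = 3.

3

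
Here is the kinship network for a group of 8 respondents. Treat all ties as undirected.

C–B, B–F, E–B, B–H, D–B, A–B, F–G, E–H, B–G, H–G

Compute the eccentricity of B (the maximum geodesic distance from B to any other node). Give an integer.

1

Distances from B: A:1, C:1, D:1, E:1, F:1, G:1, H:1.
The largest is 1 (to G, H, A, C, D, F, and E), so the eccentricity of B is 1.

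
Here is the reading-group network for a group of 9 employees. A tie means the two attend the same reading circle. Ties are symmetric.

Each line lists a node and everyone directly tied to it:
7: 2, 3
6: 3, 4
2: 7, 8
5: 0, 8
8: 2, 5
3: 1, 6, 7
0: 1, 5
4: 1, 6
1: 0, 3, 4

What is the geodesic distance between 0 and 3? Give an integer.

One shortest route is 0 – 1 – 3, which uses 2 edges, and 0 and 3 are not directly tied, so nothing shorter exists. So d(0,3) = 2.

2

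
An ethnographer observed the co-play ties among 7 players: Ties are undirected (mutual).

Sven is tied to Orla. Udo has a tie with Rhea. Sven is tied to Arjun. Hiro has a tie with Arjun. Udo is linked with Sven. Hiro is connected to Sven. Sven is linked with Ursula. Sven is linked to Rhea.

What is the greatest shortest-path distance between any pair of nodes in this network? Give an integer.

2

Eccentricity of each node (its greatest distance to any other): Arjun:2, Hiro:2, Orla:2, Rhea:2, Sven:1, Udo:2, Ursula:2.
The maximum eccentricity is 2, realized for instance by the pair Ursula–Udo via Ursula – Sven – Udo. So the diameter is 2.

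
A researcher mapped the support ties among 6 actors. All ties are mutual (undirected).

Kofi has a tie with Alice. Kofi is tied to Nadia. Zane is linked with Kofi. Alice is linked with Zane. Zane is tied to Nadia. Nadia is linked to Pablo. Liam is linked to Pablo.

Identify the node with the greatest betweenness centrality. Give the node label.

Unnormalized betweenness of each node: Alice:0, Kofi:3/2, Liam:0, Nadia:6, Pablo:4, Zane:3/2.
Nadia has the largest value, 6, making it the main broker — the node through which the most shortest paths run.

Nadia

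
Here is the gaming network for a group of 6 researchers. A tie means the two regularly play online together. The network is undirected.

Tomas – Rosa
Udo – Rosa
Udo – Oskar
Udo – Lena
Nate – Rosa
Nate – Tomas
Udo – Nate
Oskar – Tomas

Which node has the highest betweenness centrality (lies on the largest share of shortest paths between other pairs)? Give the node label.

Udo

Unnormalized betweenness of each node: Lena:0, Nate:2/3, Oskar:2/3, Rosa:2/3, Tomas:1, Udo:5.
Udo has the largest value, 5, making it the main broker — the node through which the most shortest paths run.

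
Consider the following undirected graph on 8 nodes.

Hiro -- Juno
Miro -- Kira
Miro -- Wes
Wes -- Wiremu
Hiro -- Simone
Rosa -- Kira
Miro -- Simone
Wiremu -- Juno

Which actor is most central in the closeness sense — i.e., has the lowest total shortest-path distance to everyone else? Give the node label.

Farness (sum of distances to all others) for each node — Hiro:16, Juno:18, Kira:16, Miro:12, Rosa:22, Simone:14, Wes:14, Wiremu:16.
The smallest farness is 12, for Miro, so Miro has the highest closeness.

Miro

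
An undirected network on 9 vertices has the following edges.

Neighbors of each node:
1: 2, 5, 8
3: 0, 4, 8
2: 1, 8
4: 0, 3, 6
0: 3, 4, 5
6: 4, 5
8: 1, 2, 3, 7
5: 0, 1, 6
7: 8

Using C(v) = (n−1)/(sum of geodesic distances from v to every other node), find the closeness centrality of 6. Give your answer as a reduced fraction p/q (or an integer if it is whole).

4/9

Distances from 6: 0:2, 1:2, 2:3, 3:2, 4:1, 5:1, 7:4, 8:3. Sum = 18.
n = 9, so closeness = 8/18 = 4/9.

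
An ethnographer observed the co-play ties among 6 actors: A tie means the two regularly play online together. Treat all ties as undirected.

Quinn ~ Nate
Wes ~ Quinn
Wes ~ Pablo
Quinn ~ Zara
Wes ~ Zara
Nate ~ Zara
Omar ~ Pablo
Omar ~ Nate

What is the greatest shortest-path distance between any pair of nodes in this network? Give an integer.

2

Eccentricity of each node (its greatest distance to any other): Nate:2, Omar:2, Pablo:2, Quinn:2, Wes:2, Zara:2.
The maximum eccentricity is 2, realized for instance by the pair Nate–Wes via Nate – Zara – Wes. So the diameter is 2.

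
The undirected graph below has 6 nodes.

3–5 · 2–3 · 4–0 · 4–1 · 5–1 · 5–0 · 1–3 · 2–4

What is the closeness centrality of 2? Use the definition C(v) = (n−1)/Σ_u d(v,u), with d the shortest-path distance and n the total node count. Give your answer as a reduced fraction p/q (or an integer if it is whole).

5/8

Distances from 2: 0:2, 1:2, 3:1, 4:1, 5:2. Sum = 8.
n = 6, so closeness = 5/8.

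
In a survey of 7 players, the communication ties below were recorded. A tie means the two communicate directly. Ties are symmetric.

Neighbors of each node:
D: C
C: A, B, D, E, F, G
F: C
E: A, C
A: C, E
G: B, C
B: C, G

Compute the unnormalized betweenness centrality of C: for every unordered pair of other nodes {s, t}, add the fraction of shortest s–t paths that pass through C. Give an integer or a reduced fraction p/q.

Pairs whose geodesics pass through C — B–A: 1; B–E: 1; B–D: 1; B–F: 1; A–G: 1; A–D: 1; A–F: 1; E–G: 1; E–D: 1; E–F: 1; G–D: 1; G–F: 1; D–F: 1.
All other pairs contribute 0.
Summing the contributions gives betweenness(C) = 13.

13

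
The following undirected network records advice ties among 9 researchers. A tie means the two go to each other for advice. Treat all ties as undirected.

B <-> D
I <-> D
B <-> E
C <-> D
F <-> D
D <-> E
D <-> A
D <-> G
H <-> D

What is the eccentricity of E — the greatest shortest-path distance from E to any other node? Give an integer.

Distances from E: A:2, B:1, C:2, D:1, F:2, G:2, H:2, I:2.
The largest is 2 (to H, C, A, F, I, and G), so the eccentricity of E is 2.

2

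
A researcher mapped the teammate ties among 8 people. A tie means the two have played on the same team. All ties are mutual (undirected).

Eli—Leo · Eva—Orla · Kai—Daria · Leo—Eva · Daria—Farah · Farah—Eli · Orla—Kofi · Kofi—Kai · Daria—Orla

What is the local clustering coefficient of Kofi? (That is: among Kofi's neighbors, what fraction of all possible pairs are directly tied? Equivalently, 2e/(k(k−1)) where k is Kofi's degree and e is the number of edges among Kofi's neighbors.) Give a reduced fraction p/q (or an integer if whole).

Kofi's neighbors: Kai and Orla (k = 2).
Possible neighbor pairs: C(2,2) = 1. Edges among them: none → e = 0.
Clustering(Kofi) = 0/1.

0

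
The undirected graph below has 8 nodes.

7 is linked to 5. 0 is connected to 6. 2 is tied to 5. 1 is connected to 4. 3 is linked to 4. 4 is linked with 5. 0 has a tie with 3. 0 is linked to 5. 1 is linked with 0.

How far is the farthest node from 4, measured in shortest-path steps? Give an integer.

3

Distances from 4: 0:2, 1:1, 2:2, 3:1, 5:1, 6:3, 7:2.
The largest is 3 (to 6), so the eccentricity of 4 is 3.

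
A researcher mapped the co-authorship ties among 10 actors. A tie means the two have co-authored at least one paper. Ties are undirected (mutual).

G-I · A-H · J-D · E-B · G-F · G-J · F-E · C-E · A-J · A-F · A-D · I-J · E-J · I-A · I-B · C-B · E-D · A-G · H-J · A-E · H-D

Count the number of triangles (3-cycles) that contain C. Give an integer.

1

C's neighbors: B and E.
Neighbor pairs that are themselves tied: C–B–E. Each forms one triangle with C, for 1 in total.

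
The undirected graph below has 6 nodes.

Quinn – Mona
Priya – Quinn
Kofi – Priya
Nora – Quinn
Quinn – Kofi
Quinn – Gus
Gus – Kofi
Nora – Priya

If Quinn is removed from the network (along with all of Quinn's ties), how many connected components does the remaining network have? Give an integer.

Without Quinn, the remaining ties split the others into: {Gus, Kofi, Nora, Priya}; {Mona}.
That's 2 separate components.

2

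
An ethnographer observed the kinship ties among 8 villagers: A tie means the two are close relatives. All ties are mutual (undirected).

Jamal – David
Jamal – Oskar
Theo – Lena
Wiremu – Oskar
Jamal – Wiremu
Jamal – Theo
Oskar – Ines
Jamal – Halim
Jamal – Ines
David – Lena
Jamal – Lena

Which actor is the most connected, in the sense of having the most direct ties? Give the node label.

Degrees — David:2, Halim:1, Ines:2, Jamal:7, Lena:3, Oskar:3, Theo:2, Wiremu:2.
The maximum is 7, attained only by Jamal.

Jamal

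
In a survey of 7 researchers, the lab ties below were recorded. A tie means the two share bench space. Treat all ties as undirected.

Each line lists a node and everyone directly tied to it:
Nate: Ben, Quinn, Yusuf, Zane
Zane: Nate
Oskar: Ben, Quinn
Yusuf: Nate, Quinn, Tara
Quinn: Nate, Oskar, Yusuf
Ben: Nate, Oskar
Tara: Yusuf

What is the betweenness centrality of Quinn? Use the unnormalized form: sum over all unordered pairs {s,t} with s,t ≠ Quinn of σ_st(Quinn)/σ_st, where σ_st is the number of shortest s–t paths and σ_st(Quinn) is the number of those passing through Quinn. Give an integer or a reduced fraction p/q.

3

Pairs whose geodesics pass through Quinn — Zane–Oskar: 1/2; Oskar–Yusuf: 1; Oskar–Nate: 1/2; Oskar–Tara: 1.
All other pairs contribute 0.
Summing the contributions gives betweenness(Quinn) = 3.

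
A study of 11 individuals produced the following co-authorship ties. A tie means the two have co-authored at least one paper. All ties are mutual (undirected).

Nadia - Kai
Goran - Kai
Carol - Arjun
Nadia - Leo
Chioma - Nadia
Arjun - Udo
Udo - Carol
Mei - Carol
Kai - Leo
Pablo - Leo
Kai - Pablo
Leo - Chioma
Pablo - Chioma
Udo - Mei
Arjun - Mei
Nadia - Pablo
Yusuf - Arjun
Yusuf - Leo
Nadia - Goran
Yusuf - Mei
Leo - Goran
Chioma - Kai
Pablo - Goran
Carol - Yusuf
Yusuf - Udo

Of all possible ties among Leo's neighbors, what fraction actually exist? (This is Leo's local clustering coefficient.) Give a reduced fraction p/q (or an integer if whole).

Leo's neighbors: Chioma, Goran, Kai, Nadia, Pablo, and Yusuf (k = 6).
Possible neighbor pairs: C(6,2) = 15. Edges among them: Chioma–Kai, Chioma–Nadia, Chioma–Pablo, Goran–Kai, Goran–Nadia, Goran–Pablo, Kai–Nadia, Kai–Pablo, Nadia–Pablo → e = 9.
Clustering(Leo) = 9/15 = 3/5.

3/5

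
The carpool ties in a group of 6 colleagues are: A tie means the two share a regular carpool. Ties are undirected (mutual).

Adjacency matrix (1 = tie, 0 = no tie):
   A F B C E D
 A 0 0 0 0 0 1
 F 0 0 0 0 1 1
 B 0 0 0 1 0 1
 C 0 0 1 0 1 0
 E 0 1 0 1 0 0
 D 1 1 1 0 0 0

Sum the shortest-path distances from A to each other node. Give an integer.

11

Distances from A: B:2, C:3, D:1, E:3, F:2.
Sum = 2 + 3 + 1 + 3 + 2 = 11.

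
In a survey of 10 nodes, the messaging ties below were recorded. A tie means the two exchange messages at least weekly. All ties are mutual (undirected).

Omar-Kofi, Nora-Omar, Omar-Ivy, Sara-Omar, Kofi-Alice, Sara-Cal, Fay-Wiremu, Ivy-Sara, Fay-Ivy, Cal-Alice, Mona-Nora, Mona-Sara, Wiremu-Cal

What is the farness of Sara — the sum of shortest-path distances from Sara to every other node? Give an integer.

Distances from Sara: Alice:2, Cal:1, Fay:2, Ivy:1, Kofi:2, Mona:1, Nora:2, Omar:1, Wiremu:2.
Sum = 2 + 1 + 2 + 1 + 2 + 1 + 2 + 1 + 2 = 14.

14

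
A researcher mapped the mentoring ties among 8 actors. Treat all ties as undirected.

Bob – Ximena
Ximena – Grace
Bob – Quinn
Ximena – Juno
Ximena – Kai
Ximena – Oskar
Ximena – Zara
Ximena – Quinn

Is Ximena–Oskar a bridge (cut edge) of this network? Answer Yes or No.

Yes

Without the Ximena–Oskar edge there is no alternate route between Ximena and Oskar, so the network disconnects. It is a bridge.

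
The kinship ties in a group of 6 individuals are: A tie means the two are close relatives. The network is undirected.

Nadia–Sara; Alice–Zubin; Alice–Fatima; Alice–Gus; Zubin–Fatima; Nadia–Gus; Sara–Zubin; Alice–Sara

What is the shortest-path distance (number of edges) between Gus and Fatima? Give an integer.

2

One shortest route is Gus – Alice – Fatima, which uses 2 edges, and Gus and Fatima are not directly tied, so nothing shorter exists. So d(Gus,Fatima) = 2.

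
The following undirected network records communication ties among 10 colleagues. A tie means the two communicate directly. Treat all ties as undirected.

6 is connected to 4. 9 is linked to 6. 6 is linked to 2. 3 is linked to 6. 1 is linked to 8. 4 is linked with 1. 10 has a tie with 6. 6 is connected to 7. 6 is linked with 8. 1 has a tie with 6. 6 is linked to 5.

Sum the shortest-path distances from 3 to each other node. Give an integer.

Distances from 3: 1:2, 2:2, 4:2, 5:2, 6:1, 7:2, 8:2, 9:2, 10:2.
Sum = 2 + 2 + 2 + 2 + 1 + 2 + 2 + 2 + 2 = 17.

17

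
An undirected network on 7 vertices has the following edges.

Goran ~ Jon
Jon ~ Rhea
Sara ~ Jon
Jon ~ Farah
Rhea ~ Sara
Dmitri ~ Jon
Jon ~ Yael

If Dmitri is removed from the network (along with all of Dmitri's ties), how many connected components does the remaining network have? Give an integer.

Dmitri's neighbors (Jon) remain reachable from one another through other ties, so the rest of the network stays in one piece.

1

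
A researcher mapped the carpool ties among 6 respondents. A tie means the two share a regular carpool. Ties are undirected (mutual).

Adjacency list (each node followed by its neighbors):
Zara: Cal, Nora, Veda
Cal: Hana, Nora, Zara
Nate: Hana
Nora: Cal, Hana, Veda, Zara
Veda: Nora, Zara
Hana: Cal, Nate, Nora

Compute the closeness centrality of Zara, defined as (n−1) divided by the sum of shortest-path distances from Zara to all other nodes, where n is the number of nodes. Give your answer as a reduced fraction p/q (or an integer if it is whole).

Distances from Zara: Cal:1, Hana:2, Nate:3, Nora:1, Veda:1. Sum = 8.
n = 6, so closeness = 5/8.

5/8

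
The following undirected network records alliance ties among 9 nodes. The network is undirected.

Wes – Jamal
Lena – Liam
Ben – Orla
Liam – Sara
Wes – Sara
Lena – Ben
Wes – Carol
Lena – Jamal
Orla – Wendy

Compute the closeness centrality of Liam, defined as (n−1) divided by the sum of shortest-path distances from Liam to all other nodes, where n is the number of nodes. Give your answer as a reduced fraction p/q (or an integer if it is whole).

Distances from Liam: Ben:2, Carol:3, Jamal:2, Lena:1, Orla:3, Sara:1, Wendy:4, Wes:2. Sum = 18.
n = 9, so closeness = 8/18 = 4/9.

4/9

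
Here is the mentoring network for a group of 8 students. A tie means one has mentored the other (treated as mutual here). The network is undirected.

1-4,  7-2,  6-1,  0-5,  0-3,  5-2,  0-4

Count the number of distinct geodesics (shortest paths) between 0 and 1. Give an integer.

1

The shortest distance is 2, and the only length-2 path is 0–4–1. So there is exactly 1 shortest path.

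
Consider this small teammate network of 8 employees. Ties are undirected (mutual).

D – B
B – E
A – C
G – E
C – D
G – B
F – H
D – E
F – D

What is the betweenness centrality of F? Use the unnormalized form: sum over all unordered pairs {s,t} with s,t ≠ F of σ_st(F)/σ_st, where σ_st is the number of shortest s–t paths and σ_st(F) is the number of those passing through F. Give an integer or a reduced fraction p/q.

6

Pairs whose geodesics pass through F — A–H: 1; D–H: 1; C–H: 1; G–H: 2/2; E–H: 1; H–B: 1.
All other pairs contribute 0.
Summing the contributions gives betweenness(F) = 6.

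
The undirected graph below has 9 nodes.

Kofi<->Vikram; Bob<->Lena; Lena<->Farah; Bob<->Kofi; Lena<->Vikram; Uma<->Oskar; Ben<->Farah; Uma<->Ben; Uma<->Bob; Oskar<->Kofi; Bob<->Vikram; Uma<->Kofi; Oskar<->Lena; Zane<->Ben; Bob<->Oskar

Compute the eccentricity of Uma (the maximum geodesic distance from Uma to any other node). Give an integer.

2

Distances from Uma: Ben:1, Bob:1, Farah:2, Kofi:1, Lena:2, Oskar:1, Vikram:2, Zane:2.
The largest is 2 (to Lena, Zane, Farah, and Vikram), so the eccentricity of Uma is 2.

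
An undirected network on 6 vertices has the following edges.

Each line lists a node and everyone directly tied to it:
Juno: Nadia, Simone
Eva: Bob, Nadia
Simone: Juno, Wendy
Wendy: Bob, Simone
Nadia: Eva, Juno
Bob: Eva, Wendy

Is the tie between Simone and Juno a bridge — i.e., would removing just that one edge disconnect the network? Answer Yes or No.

No

Even without that edge, Simone still reaches Juno via Simone – Wendy – Bob – Eva – Nadia – Juno, so the network stays connected. Not a bridge.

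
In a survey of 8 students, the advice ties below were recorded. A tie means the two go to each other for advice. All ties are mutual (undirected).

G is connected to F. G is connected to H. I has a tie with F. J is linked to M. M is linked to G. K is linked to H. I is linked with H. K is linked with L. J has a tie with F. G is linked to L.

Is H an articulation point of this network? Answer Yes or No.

Even without H, every remaining node can still reach every other (the residual graph is connected), so H is not a cut vertex.

No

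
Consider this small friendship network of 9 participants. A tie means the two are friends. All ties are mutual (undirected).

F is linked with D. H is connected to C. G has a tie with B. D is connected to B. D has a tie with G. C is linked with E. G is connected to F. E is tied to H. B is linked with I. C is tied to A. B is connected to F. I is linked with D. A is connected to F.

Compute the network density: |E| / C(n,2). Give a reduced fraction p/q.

13/36

There are 13 edges and 9 nodes, so the maximum possible is C(9,2) = 36.
Density = 13/36.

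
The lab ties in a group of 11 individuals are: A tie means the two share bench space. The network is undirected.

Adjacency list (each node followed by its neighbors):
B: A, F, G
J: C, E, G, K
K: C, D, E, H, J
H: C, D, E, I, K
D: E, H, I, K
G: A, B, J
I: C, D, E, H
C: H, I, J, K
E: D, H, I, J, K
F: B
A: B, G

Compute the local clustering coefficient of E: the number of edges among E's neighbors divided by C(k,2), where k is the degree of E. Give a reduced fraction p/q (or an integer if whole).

E's neighbors: D, H, I, J, and K (k = 5).
Possible neighbor pairs: C(5,2) = 10. Edges among them: D–H, D–I, D–K, H–I, H–K, J–K → e = 6.
Clustering(E) = 6/10 = 3/5.

3/5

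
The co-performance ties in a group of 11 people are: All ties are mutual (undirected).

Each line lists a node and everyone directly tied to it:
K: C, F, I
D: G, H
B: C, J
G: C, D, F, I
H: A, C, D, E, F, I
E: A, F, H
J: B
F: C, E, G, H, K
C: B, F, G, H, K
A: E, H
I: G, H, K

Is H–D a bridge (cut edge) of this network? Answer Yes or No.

No

Even without that edge, H still reaches D via H – C – G – D, so the network stays connected. Not a bridge.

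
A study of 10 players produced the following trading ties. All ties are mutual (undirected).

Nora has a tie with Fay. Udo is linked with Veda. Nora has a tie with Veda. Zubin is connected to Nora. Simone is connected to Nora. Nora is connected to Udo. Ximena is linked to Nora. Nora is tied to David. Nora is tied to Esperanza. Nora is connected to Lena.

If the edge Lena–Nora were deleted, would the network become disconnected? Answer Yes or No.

Yes

Without the Lena–Nora edge there is no alternate route between Lena and Nora, so the network disconnects. It is a bridge.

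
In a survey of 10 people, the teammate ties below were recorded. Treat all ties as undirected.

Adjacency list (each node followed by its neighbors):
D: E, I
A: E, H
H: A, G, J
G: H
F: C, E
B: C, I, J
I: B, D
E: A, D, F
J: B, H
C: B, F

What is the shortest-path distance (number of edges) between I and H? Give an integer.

One shortest route is I – B – J – H, which uses 3 edges, and at distance 2 from I we only reach {C, E, J}, which does not include H. So d(I,H) = 3.

3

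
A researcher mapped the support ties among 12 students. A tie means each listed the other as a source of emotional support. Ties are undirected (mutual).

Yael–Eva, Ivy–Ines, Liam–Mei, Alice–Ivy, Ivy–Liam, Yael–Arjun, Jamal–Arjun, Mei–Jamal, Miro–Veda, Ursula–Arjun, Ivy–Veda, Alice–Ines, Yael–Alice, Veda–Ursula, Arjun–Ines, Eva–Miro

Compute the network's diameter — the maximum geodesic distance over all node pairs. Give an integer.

4

Eccentricity of each node (its greatest distance to any other): Alice:3, Arjun:3, Eva:4, Ines:3, Ivy:3, Jamal:4, Liam:4, Mei:4, Miro:4, Ursula:3, Veda:3, Yael:3.
The maximum eccentricity is 4, realized for instance by the pair Miro–Mei via Miro – Veda – Ivy – Liam – Mei. So the diameter is 4.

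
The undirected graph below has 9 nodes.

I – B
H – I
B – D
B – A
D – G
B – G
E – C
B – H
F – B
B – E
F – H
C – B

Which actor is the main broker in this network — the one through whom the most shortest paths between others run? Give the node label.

B

Unnormalized betweenness of each node: A:0, B:47/2, C:0, D:0, E:0, F:0, G:0, H:1/2, I:0.
B has the largest value, 47/2, making it the main broker — the node through which the most shortest paths run.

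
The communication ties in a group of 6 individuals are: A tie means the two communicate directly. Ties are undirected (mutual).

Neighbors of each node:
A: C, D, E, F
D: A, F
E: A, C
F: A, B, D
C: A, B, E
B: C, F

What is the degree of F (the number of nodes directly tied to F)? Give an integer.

3

F is directly tied to A, B, and D. That is 3 neighbors, so the degree of F is 3.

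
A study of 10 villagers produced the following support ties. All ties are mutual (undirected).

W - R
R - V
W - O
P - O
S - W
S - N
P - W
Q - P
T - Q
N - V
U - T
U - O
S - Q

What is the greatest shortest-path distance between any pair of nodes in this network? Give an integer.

4

Eccentricity of each node (its greatest distance to any other): N:4, O:3, P:3, Q:3, R:4, S:3, T:4, U:4, V:4, W:3.
The maximum eccentricity is 4, realized for instance by the pair U–N via U – T – Q – S – N. So the diameter is 4.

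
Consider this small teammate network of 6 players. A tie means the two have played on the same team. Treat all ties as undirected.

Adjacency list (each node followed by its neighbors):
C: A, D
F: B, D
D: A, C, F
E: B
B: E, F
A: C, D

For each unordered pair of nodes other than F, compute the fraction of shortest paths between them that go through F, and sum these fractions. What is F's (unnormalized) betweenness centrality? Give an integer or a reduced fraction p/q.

Pairs whose geodesics pass through F — D–E: 1; D–B: 1; A–E: 1; A–B: 1; C–E: 1; C–B: 1.
All other pairs contribute 0.
Summing the contributions gives betweenness(F) = 6.

6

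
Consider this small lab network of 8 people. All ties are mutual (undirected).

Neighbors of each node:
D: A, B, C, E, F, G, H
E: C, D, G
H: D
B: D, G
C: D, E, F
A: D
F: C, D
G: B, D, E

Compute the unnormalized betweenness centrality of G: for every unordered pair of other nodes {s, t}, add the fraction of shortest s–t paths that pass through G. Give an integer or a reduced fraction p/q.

1/2

Pairs whose geodesics pass through G — B–E: 1/2.
All other pairs contribute 0.
Summing the contributions gives betweenness(G) = 1/2.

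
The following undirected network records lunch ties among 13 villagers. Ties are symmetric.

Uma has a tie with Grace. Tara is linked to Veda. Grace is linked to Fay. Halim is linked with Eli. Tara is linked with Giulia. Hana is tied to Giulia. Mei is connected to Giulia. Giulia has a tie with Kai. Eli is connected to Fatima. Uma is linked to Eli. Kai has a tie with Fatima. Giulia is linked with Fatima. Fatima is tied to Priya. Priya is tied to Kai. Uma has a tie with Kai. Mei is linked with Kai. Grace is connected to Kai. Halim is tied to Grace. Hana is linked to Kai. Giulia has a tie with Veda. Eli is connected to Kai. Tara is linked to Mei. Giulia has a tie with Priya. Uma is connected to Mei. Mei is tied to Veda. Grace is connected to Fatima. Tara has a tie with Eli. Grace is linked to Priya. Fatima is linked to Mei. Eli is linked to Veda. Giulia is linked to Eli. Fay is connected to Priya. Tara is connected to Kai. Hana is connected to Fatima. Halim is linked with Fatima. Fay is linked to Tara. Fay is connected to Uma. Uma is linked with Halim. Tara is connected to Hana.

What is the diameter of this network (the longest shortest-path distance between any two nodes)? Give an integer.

Eccentricity of each node (its greatest distance to any other): Eli:2, Fatima:2, Fay:2, Giulia:2, Grace:3, Halim:2, Hana:2, Kai:2, Mei:2, Priya:2, Tara:2, Uma:2, Veda:3.
The maximum eccentricity is 3, realized for instance by the pair Veda–Grace via Veda – Tara – Kai – Grace. So the diameter is 3.

3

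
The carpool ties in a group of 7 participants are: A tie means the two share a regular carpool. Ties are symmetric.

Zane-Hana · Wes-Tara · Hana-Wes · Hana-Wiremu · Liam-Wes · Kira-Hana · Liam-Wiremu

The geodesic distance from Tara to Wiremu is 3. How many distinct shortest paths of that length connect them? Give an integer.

2

The shortest distance is 3. The length-3 paths are: Tara–Wes–Liam–Wiremu; Tara–Wes–Hana–Wiremu.
That gives 2 distinct shortest paths.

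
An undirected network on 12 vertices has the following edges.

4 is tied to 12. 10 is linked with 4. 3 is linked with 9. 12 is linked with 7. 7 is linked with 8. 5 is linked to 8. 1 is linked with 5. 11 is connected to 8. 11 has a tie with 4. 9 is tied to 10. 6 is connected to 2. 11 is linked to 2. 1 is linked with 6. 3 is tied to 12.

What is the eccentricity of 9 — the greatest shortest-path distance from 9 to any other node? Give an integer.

Distances from 9: 1:6, 2:4, 3:1, 4:2, 5:5, 6:5, 7:3, 8:4, 10:1, 11:3, 12:2.
The largest is 6 (to 1), so the eccentricity of 9 is 6.

6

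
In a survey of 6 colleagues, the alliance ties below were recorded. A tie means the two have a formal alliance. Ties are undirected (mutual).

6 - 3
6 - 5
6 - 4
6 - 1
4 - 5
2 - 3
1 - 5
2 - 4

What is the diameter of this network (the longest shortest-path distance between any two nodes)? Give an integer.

3

Eccentricity of each node (its greatest distance to any other): 1:3, 2:3, 3:2, 4:2, 5:2, 6:2.
The maximum eccentricity is 3, realized for instance by the pair 2–1 via 2 – 4 – 6 – 1. So the diameter is 3.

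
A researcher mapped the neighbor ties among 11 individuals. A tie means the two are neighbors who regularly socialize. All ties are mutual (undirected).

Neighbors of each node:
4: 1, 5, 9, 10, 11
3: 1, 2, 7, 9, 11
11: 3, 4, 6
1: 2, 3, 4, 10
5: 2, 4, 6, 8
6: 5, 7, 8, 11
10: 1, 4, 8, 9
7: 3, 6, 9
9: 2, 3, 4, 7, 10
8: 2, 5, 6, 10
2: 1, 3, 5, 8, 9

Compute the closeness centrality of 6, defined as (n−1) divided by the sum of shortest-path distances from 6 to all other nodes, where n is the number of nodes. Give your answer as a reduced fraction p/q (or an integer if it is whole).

Distances from 6: 1:3, 2:2, 3:2, 4:2, 5:1, 7:1, 8:1, 9:2, 10:2, 11:1. Sum = 17.
n = 11, so closeness = 10/17.

10/17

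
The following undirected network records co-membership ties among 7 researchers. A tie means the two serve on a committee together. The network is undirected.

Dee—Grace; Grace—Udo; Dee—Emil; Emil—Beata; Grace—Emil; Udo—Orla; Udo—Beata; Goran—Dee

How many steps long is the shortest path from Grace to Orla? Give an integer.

2

One shortest route is Grace – Udo – Orla, which uses 2 edges, and Grace and Orla are not directly tied, so nothing shorter exists. So d(Grace,Orla) = 2.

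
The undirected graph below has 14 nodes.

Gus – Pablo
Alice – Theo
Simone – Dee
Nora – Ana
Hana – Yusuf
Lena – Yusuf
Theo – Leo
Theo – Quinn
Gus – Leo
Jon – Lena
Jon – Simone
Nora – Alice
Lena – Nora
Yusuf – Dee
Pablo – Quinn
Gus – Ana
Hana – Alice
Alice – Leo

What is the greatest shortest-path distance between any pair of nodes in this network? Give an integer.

Eccentricity of each node (its greatest distance to any other): Alice:4, Ana:4, Dee:6, Gus:5, Hana:4, Jon:5, Lena:4, Leo:5, Nora:3, Pablo:6, Quinn:6, Simone:6, Theo:5, Yusuf:5.
The maximum eccentricity is 6, realized for instance by the pair Simone–Quinn via Simone – Jon – Lena – Nora – Alice – Theo – Quinn. So the diameter is 6.

6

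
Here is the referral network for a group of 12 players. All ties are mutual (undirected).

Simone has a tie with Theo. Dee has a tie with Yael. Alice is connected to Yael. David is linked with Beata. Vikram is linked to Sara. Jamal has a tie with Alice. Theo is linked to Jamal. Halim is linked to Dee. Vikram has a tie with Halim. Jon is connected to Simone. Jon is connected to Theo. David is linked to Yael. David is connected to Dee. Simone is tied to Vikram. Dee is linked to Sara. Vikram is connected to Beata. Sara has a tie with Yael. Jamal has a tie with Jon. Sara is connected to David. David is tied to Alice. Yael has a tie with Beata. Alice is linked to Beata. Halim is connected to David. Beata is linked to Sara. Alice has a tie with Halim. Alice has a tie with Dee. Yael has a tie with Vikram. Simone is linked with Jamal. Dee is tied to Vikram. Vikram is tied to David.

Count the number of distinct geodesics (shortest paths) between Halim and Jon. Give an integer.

The shortest distance is 3. The length-3 paths are: Halim–Alice–Jamal–Jon; Halim–Vikram–Simone–Jon.
That gives 2 distinct shortest paths.

2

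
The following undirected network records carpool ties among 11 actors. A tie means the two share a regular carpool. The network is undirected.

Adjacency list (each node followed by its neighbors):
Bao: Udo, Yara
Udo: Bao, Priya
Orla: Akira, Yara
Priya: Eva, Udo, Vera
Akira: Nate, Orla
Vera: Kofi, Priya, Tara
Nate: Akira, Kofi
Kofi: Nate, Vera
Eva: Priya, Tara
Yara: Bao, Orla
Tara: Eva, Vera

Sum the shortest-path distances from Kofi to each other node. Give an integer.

Distances from Kofi: Akira:2, Bao:4, Eva:3, Nate:1, Orla:3, Priya:2, Tara:2, Udo:3, Vera:1, Yara:4.
Sum = 2 + 4 + 3 + 1 + 3 + 2 + 2 + 3 + 1 + 4 = 25.

25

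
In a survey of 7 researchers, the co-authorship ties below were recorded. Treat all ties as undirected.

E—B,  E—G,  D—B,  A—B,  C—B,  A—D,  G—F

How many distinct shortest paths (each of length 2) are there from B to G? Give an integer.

1

The shortest distance is 2, and the only length-2 path is B–E–G. So there is exactly 1 shortest path.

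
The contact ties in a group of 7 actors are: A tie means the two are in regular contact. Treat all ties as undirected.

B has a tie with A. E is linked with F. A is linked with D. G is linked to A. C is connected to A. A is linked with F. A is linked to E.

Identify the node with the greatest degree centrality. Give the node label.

Degrees — A:6, B:1, C:1, D:1, E:2, F:2, G:1.
The maximum is 6, attained only by A.

A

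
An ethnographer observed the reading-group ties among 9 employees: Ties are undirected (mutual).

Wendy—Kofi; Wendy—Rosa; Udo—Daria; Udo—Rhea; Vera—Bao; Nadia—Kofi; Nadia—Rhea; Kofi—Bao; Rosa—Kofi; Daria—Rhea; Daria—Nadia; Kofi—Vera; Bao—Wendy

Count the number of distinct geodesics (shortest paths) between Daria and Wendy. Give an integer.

1

The shortest distance is 3, and the only length-3 path is Daria–Nadia–Kofi–Wendy. So there is exactly 1 shortest path.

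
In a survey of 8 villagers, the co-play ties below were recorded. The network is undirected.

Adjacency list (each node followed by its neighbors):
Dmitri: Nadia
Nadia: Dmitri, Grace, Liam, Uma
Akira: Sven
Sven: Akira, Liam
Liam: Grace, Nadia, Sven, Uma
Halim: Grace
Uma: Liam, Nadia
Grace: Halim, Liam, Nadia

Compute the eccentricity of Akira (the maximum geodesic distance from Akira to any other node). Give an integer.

Distances from Akira: Dmitri:4, Grace:3, Halim:4, Liam:2, Nadia:3, Sven:1, Uma:3.
The largest is 4 (to Halim and Dmitri), so the eccentricity of Akira is 4.

4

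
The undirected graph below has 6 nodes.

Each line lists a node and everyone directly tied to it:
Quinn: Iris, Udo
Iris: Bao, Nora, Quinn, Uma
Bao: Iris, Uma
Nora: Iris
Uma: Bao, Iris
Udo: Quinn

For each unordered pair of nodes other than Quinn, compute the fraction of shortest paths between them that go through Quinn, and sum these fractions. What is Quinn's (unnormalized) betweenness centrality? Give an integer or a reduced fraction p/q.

Pairs whose geodesics pass through Quinn — Uma–Udo: 1; Bao–Udo: 1; Udo–Iris: 1; Udo–Nora: 1.
All other pairs contribute 0.
Summing the contributions gives betweenness(Quinn) = 4.

4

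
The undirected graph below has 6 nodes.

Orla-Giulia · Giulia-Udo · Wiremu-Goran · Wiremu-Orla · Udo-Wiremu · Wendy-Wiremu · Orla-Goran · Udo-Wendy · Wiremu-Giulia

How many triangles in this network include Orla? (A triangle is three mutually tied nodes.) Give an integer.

2

Orla's neighbors: Giulia, Goran, and Wiremu.
Neighbor pairs that are themselves tied: Orla–Giulia–Wiremu; Orla–Goran–Wiremu. Each forms one triangle with Orla, for 2 in total.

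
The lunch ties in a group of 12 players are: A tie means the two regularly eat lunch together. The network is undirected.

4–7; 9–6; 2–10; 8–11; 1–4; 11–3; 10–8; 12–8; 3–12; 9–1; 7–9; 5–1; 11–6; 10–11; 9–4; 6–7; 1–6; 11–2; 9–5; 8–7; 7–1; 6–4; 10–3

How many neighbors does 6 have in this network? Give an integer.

5

6 is directly tied to 1, 4, 7, 9, and 11. That is 5 neighbors, so the degree of 6 is 5.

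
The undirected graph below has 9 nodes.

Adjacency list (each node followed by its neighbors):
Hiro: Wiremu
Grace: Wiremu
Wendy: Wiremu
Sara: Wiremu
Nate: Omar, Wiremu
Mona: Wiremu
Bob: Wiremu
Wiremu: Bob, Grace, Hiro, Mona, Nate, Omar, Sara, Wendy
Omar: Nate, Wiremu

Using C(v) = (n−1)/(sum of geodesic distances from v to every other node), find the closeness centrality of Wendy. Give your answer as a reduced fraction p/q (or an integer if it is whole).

Distances from Wendy: Bob:2, Grace:2, Hiro:2, Mona:2, Nate:2, Omar:2, Sara:2, Wiremu:1. Sum = 15.
n = 9, so closeness = 8/15.

8/15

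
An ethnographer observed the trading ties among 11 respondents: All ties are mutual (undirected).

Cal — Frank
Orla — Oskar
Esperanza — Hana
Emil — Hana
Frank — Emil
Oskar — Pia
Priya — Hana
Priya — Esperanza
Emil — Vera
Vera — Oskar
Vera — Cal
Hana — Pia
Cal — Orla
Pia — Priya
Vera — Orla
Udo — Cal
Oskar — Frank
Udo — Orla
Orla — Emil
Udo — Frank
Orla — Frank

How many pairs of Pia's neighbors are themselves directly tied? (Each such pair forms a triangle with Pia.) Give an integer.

Pia's neighbors: Hana, Oskar, and Priya.
Neighbor pairs that are themselves tied: Pia–Hana–Priya. Each forms one triangle with Pia, for 1 in total.

1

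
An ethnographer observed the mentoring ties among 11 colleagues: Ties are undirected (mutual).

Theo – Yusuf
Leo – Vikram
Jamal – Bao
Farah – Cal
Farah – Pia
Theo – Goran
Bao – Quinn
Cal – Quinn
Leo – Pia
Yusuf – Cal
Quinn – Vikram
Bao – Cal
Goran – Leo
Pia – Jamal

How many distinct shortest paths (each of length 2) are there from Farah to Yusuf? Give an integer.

1

The shortest distance is 2, and the only length-2 path is Farah–Cal–Yusuf. So there is exactly 1 shortest path.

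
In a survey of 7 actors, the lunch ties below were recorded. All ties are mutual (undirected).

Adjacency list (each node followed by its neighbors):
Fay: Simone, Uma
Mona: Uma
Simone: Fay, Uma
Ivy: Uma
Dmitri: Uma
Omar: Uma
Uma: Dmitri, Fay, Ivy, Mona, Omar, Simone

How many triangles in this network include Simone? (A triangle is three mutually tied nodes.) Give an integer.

1

Simone's neighbors: Fay and Uma.
Neighbor pairs that are themselves tied: Simone–Fay–Uma. Each forms one triangle with Simone, for 1 in total.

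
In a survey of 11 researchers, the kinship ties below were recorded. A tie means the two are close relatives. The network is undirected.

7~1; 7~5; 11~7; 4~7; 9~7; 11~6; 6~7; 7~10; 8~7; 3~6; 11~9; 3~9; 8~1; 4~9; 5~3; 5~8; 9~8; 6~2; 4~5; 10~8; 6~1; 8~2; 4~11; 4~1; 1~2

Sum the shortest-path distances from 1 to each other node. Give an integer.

Distances from 1: 2:1, 3:2, 4:1, 5:2, 6:1, 7:1, 8:1, 9:2, 10:2, 11:2.
Sum = 1 + 2 + 1 + 2 + 1 + 1 + 1 + 2 + 2 + 2 = 15.

15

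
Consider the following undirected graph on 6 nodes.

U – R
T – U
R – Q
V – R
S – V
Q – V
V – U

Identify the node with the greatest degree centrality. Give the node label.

V

Degrees — Q:2, R:3, S:1, T:1, U:3, V:4.
The maximum is 4, attained only by V.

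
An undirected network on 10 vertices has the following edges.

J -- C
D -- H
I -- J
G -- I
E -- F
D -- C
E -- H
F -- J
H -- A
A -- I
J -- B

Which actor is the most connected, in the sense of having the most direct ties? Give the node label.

J

Degrees — A:2, B:1, C:2, D:2, E:2, F:2, G:1, H:3, I:3, J:4.
The maximum is 4, attained only by J.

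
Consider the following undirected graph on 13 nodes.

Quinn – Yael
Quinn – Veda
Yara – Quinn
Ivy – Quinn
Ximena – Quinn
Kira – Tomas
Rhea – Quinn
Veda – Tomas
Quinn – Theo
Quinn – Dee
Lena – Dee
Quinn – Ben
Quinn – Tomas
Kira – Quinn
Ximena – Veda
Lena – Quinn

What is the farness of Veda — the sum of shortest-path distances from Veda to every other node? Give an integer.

21

Distances from Veda: Ben:2, Dee:2, Ivy:2, Kira:2, Lena:2, Quinn:1, Rhea:2, Theo:2, Tomas:1, Ximena:1, Yael:2, Yara:2.
Sum = 2 + 2 + 2 + 2 + 2 + 1 + 2 + 2 + 1 + 1 + 2 + 2 = 21.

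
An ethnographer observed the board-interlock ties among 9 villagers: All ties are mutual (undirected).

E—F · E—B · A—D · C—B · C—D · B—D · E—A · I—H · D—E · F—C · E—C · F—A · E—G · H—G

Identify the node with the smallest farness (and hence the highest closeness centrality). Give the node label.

Farness (sum of distances to all others) for each node — A:16, B:16, C:15, D:15, E:11, F:16, G:14, H:19, I:26.
The smallest farness is 11, for E, so E has the highest closeness.

E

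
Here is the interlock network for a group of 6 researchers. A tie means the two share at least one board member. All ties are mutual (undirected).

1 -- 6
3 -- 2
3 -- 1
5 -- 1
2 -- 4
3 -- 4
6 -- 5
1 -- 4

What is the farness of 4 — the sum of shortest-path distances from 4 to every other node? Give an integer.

Distances from 4: 1:1, 2:1, 3:1, 5:2, 6:2.
Sum = 1 + 1 + 1 + 2 + 2 = 7.

7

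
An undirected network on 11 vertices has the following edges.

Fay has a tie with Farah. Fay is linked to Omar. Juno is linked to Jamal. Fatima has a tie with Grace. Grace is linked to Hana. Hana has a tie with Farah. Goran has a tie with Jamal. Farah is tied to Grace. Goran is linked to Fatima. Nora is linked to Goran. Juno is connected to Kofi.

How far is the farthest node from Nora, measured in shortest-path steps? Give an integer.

Distances from Nora: Farah:4, Fatima:2, Fay:5, Goran:1, Grace:3, Hana:4, Jamal:2, Juno:3, Kofi:4, Omar:6.
The largest is 6 (to Omar), so the eccentricity of Nora is 6.

6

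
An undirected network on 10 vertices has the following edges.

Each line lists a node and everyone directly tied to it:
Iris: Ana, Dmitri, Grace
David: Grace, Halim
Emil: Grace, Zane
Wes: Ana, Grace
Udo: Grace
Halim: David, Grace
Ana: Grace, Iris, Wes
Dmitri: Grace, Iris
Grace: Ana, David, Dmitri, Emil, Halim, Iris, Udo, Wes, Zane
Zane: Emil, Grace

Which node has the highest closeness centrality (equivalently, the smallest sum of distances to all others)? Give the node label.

Grace

Farness (sum of distances to all others) for each node — Ana:15, David:16, Dmitri:16, Emil:16, Grace:9, Halim:16, Iris:15, Udo:17, Wes:16, Zane:16.
The smallest farness is 9, for Grace, so Grace has the highest closeness.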